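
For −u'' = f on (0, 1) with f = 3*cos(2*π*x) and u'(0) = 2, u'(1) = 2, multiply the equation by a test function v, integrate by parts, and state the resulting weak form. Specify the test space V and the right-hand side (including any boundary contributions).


V = H^1(0, 1) (v unrestricted at boundary; u is determined up to an additive constant); weak form: ∫_0^1 u'v' dx = ∫_0^1 (3*cos(2*π*x)) v dx + 2·v(1) − 2·v(0) for all v ∈ V.

Multiply both sides by a test function v and integrate from 0 to 1:
  ∫_0^1 −u''(x) v(x) dx = ∫_0^1 f(x) v(x) dx.
Integrate the LHS by parts once:
  ∫_0^1 −u'' v dx = −[u'(x) v(x)]_0^1 + ∫_0^1 u'(x) v'(x) dx.
Thus ∫_0^1 u'(x) v'(x) dx = ∫_0^1 f(x) v(x) dx + [u'(x) v(x)]_0^1.
Choose V so that boundary terms are either known or forced to vanish.
u has inhomogeneous Neumann u'(0) = 2, u'(1) = 2. [u' v]_0^1 = (2)·v(1) − (2)·v(0) = 2·v(1) − 2·v(0). Take V = H^1(0, 1); boundary term becomes part of RHS.
Weak formulation: find u (satisfying any essential BC) such that ∫_0^1 u'(x) v'(x) dx = ∫_0^1 f v dx + 2·v(1) − 2·v(0) for all v ∈ V (Neumann data are natural BCs: they enter the RHS as boundary terms).
Substituting f(x) = 3*cos(2*π*x), the right-hand side is ∫_0^1 (3*cos(2*π*x)) v dx + 2·v(1) − 2·v(0).
Compatibility check (pure Neumann): taking v ≡ 1 ∈ V gives 0 = ∫_0^1 f dx + (2) − (2), i.e. ∫_0^1 f dx must equal u'(0) − u'(1) = 0. Indeed ∫_0^1 (3*cos(2*π*x)) dx = 0, so the data are compatible. The solution is then unique only up to an additive constant (fix it e.g. by requiring ∫_0^1 u dx = 0).


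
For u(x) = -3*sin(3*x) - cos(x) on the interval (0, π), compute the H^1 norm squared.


||u||_{H^1(0,π)}^2 = 46*π

u'(x) = sin(x) - 9*cos(3*x).
Expand u² and (u')² and integrate term by term on (0, π), using: for integers n ≥ 1, ∫_0^π sin²(nx) dx = ∫_0^π cos²(nx) dx = π/2; for n ≠ n', ∫_0^π sin(nx)sin(n'x) dx = ∫_0^π cos(nx)cos(n'x) dx = 0; and by product-to-sum, ∫_0^π sin(nx)cos(n'x) dx = ½∫_0^π [sin((n+n')x) + sin((n−n')x)] dx, which is 0 when n+n' is even and 2n/(n²−n'²) when n+n' is odd (it need not vanish on (0, π)).
  u² squared terms: (-1)²·∫cos(x)² dx = 1·π/2 = π/2;  (-3)²·∫sin(3x)² dx = 9·π/2 = 9*π/2.
  u² cross terms: 2·(-1)·(-3)·∫cos(x)·sin(3x) dx = 6·(0) = 0.
  So ∫_0^π u² dx = π/2 + 9*π/2 + 0 = 5*π.
  (u')² squared terms: (-9)²·∫cos(3x)² dx = 81·π/2 = 81*π/2;  (1)²·∫sin(x)² dx = 1·π/2 = π/2.
  (u')² cross terms: 2·(-9)·(1)·∫cos(3x)·sin(x) dx = -18·(0) = 0.
  So ∫_0^π (u')² dx = 81*π/2 + π/2 + 0 = 41*π.
||u||_{H^1}^2 = (5*π) + (41*π) = 46*π.


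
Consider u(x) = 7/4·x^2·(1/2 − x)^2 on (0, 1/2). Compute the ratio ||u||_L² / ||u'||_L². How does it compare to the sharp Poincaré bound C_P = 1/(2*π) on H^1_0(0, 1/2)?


||u||_L² / ||u'||_L² = sqrt(3)/12 < C_P = 1/(2*π).

u(x) = 7/4·x^2·(1/2 − x)^2, so u'(x) = 7*x*(2*x - 1)*(4*x - 1)/8.
u(x) = 7/4·x^2·(1/2 − x)^2 vanishes at x = 0 and x = 1/2, so u ∈ H^1_0(0, 1/2). Differentiate via the product rule and integrate the resulting polynomials term by term.
  ∫_0^1/2 u² dx = ∫_0^1/2 (49*x^8/16 - 49*x^7/8 + 147*x^6/32 - 49*x^5/32 + 49*x^4/256) dx. Term by term:
    ∫_0^1/2 49*x^8/16 dx = 49/73728;  ∫_0^1/2 -49*x^7/8 dx = -49/16384;  ∫_0^1/2 147*x^6/32 dx = 21/4096;
    ∫_0^1/2 -49*x^5/32 dx = -49/12288;  ∫_0^1/2 49*x^4/256 dx = 49/40960.
  Sum: 49/73728 − 49/16384 + 21/4096 − 49/12288 + 49/40960 = 7/737280.
  ∫_0^1/2 (u')² dx = ∫_0^1/2 (49*x^6 - 147*x^5/2 + 637*x^4/16 - 147*x^3/16 + 49*x^2/64) dx. Term by term:
    ∫_0^1/2 49*x^6 dx = 7/128;  ∫_0^1/2 -147*x^5/2 dx = -49/256;  ∫_0^1/2 637*x^4/16 dx = 637/2560;
    ∫_0^1/2 -147*x^3/16 dx = -147/1024;  ∫_0^1/2 49*x^2/64 dx = 49/1536.
  Sum: 7/128 − 49/256 + 637/2560 − 147/1024 + 49/1536 = 7/15360.
∫_0^1/2 u² dx = 7/737280, so ||u||_L² = sqrt(35)/1920.
∫_0^1/2 (u')² dx = 7/15360, so ||u'||_L² = sqrt(105)/480.
Ratio ||u||_L² / ||u'||_L² = sqrt(3)/12.
Sharp Poincaré constant on H^1_0(0, 1/2) is C_P = L/π = 1/(2*π), achieved by sin(2*π·x).
A polynomial bump cannot attain the sharp Poincaré constant (only the first sine eigenfunction does), so the ratio is strictly less than C_P, consistent with ||u||_L² ≤ C_P ||u'||_L².


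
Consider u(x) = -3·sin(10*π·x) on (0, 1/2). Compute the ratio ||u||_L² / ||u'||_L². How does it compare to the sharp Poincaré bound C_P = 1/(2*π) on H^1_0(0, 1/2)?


||u||_L² / ||u'||_L² = 1/(10*π) < C_P = 1/(2*π).

u(x) = -3·sin(10*π·x), so u'(x) = -30*π*cos(10*π*x).
Writing u(x) = A·sin(kπx/L) with A = -3 and k = 5, use ∫_0^L sin²(kπx/L) dx = L/2 and ∫_0^L cos²(kπx/L) dx = L/2.
u² = 9·sin²(10*π·x) and (u')² = 900*π^2·cos²(10*π·x), and each of sin², cos² integrates to L/2 = 1/4 over (0, 1/2).
∫_0^1/2 u² dx = 9/4, so ||u||_L² = 3/2.
∫_0^1/2 (u')² dx = 225*π^2, so ||u'||_L² = 15*π.
Ratio ||u||_L² / ||u'||_L² = 1/(10*π).
Sharp Poincaré constant on H^1_0(0, 1/2) is C_P = L/π = 1/(2*π), achieved by sin(2*π·x).
This is the k = 5 harmonic; the ratio L/(kπ) is strictly less than C_P = L/π, consistent with the sharp inequality ||u||_L² ≤ C_P ||u'||_L².


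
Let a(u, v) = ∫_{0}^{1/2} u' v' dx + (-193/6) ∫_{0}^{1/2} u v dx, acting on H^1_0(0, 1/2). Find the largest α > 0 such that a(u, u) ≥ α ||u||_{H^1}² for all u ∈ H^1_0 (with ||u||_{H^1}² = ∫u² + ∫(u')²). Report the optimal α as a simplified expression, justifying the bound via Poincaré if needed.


α = (-193 + 24*π^2)/(6*(1 + 4*π^2))

Coercivity of a(·,·) on H^1_0(0, 1/2) means a(u, u) ≥ α ||u||_{H^1}² for every u ∈ H^1_0.
The interval has length L = 1/2, and Poincaré/coercivity depend only on L. Here a(u, u) = ∫(u')² + (-193/6)·∫u².
Here c = -193/6 < 0 with |c| < (π/L)² = 4*π^2, so coercivity still holds. The condition a(u,u) ≥ α||u||_{H^1}² reads (1−α)∫(u')² ≥ (α−c)∫u². Any admissible α is ≤ 1 (rapidly oscillating u have ∫u²/∫(u')² → 0), and α = 1 would force 0 ≥ (1−c)∫u², impossible since c < 1; so 1−α > 0. By the sharp Poincaré inequality on H^1_0 of an interval of length L, ∫(u')² ≥ (π/L)²∫u² with equality for the first sine mode sin(π(x−x₀)/L) (x₀ the left endpoint), so the inequality holds for all u iff (1−α)(π/L)² ≥ α − c, i.e. α ≤ ((π/L)² + c)/((π/L)² + 1) = (1 + c(L/π)²)/(1 + (L/π)²). (Direct route, valid since c ≤ 0: Poincaré gives c∫u² ≥ c(L/π)²∫(u')², so a(u,u) ≥ (1 + c(L/π)²)∫(u')², while ||u||_{H^1}² ≤ (1 + (L/π)²)∫(u')²; dividing yields the same α.) With (π/L)² = 4*π^2 and c = -193/6, the largest admissible constant is α = ((π/L)² + c)/((π/L)² + 1).
Simplifying, α = (-193 + 24*π^2)/(6*(1 + 4*π^2)).


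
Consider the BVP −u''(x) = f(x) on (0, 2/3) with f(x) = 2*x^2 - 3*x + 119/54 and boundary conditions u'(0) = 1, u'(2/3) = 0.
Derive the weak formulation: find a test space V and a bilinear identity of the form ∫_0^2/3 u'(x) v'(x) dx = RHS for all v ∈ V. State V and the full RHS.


V = H^1(0, 2/3) (v unrestricted at boundary; u is determined up to an additive constant); weak form: ∫_0^2/3 u'v' dx = ∫_0^2/3 (2*x^2 - 3*x + 119/54) v dx − v(0) for all v ∈ V.

Multiply both sides by a test function v and integrate from 0 to 2/3:
  ∫_0^2/3 −u''(x) v(x) dx = ∫_0^2/3 f(x) v(x) dx.
Integrate the LHS by parts once:
  ∫_0^2/3 −u'' v dx = −[u'(x) v(x)]_0^2/3 + ∫_0^2/3 u'(x) v'(x) dx.
Thus ∫_0^2/3 u'(x) v'(x) dx = ∫_0^2/3 f(x) v(x) dx + [u'(x) v(x)]_0^2/3.
Choose V so that boundary terms are either known or forced to vanish.
u has inhomogeneous Neumann u'(0) = 1, u'(2/3) = 0. [u' v]_0^2/3 = (0)·v(2/3) − (1)·v(0) = − v(0). Take V = H^1(0, 2/3); boundary term becomes part of RHS.
Weak formulation: find u (satisfying any essential BC) such that ∫_0^2/3 u'(x) v'(x) dx = ∫_0^2/3 f v dx − v(0) for all v ∈ V (Neumann data are natural BCs: they enter the RHS as boundary terms).
Substituting f(x) = 2*x^2 - 3*x + 119/54, the right-hand side is ∫_0^2/3 (2*x^2 - 3*x + 119/54) v dx − v(0).
Compatibility check (pure Neumann): taking v ≡ 1 ∈ V gives 0 = ∫_0^2/3 f dx + (0) − (1), i.e. ∫_0^2/3 f dx must equal u'(0) − u'(2/3) = 1. Indeed ∫_0^2/3 (2*x^2 - 3*x + 119/54) dx = 1, so the data are compatible. The solution is then unique only up to an additive constant (fix it e.g. by requiring ∫_0^2/3 u dx = 0).


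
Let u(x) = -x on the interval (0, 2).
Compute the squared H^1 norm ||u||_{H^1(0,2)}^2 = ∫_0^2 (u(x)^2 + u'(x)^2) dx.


||u||_{H^1}^2 = 14/3

The H^1 norm (squared) on an interval (0, L) is
  ||u||_{H^1}^2 = ∫_0^L u(x)^2 dx + ∫_0^L u'(x)^2 dx.
Compute u'(x) = -1.
Then u(x)^2 = x**2 and u'(x)^2 = 1.
Integrate each monomial from 0 to 2 using ∫_0^2 c·x^n dx = c·2^(n+1)/(n+1):
  ∫_0^2 u(x)^2 dx = ∫_0^2 (x^2) dx. Term by term:
    ∫_0^2 x^2 dx = 8/3.
  ∫_0^2 u'(x)^2 dx = ∫_0^2 (1) dx. Term by term:
    ∫_0^2 1 dx = 2.
Adding: ||u||_{H^1}^2 = 8/3 + 2 = 14/3.


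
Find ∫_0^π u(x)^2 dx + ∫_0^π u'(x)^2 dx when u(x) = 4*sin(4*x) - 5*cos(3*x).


||u||_{H^1(0,π)}^2 = -3200/7 + 261*π

u'(x) = 15*sin(3*x) + 16*cos(4*x).
Expand u² and (u')² and integrate term by term on (0, π), using: for integers n ≥ 1, ∫_0^π sin²(nx) dx = ∫_0^π cos²(nx) dx = π/2; for n ≠ n', ∫_0^π sin(nx)sin(n'x) dx = ∫_0^π cos(nx)cos(n'x) dx = 0; and by product-to-sum, ∫_0^π sin(nx)cos(n'x) dx = ½∫_0^π [sin((n+n')x) + sin((n−n')x)] dx, which is 0 when n+n' is even and 2n/(n²−n'²) when n+n' is odd (it need not vanish on (0, π)).
  u² squared terms: (-5)²·∫cos(3x)² dx = 25·π/2 = 25*π/2;  (4)²·∫sin(4x)² dx = 16·π/2 = 8*π.
  u² cross terms: 2·(-5)·(4)·∫cos(3x)·sin(4x) dx = -40·(8/7) = -320/7.
  So ∫_0^π u² dx = 25*π/2 + 8*π − 320/7 = -320/7 + 41*π/2.
  (u')² squared terms: (15)²·∫sin(3x)² dx = 225·π/2 = 225*π/2;  (16)²·∫cos(4x)² dx = 256·π/2 = 128*π.
  (u')² cross terms: 2·(15)·(16)·∫sin(3x)·cos(4x) dx = 480·(-6/7) = -2880/7.
  So ∫_0^π (u')² dx = 225*π/2 + 128*π − 2880/7 = -2880/7 + 481*π/2.
||u||_{H^1}^2 = (-320/7 + 41*π/2) + (-2880/7 + 481*π/2) = -3200/7 + 261*π.


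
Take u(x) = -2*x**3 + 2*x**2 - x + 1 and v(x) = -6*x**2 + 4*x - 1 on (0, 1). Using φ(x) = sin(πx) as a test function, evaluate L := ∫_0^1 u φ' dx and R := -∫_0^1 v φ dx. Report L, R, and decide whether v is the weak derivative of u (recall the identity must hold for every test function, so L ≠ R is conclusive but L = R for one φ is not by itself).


LHS = -24/π^3 + 4/π, RHS = -24/π^3 + 4/π. Yes, v = u' weakly.

u(x) = -2*x**3 + 2*x**2 - x + 1, classical derivative u'(x) = -6*x**2 + 4*x - 1.
φ(x) = sin(πx), so φ'(x) = π*cos(π*x).
Note φ(0) = φ(1) = 0, so the boundary term u·φ vanishes.
LHS = ∫_0^1 u(x) φ'(x) dx = ∫_0^1 (-2*π*x^3*cos(π*x) + 2*π*x^2*cos(π*x) - π*x*cos(π*x) + π*cos(π*x)) dx. Term by term:
  ∫_0^1 π*cos(π*x) dx = 0;  ∫_0^1 -π*x*cos(π*x) dx = 2/π;  ∫_0^1 -2*π*x^3*cos(π*x) dx = -24/π^3 + 6/π;
  ∫_0^1 2*π*x^2*cos(π*x) dx = -4/π.
Sum: 0 + 2/π + -24/π^3 + 6/π − 4/π = -24/π^3 + 4/π.
So LHS = -24/π^3 + 4/π.
∫_0^1 v(x) φ(x) dx = ∫_0^1 (-6*x^2*sin(π*x) + 4*x*sin(π*x) - sin(π*x)) dx. Term by term:
  ∫_0^1 -sin(π*x) dx = -2/π;  ∫_0^1 -6*x^2*sin(π*x) dx = -6/π + 24/π^3;  ∫_0^1 4*x*sin(π*x) dx = 4/π.
Sum: -2/π + -6/π + 24/π^3 + 4/π = -4/π + 24/π^3.
So RHS = -∫_0^1 v(x) φ(x) dx = -24/π^3 + 4/π.
LHS = RHS, so the identity holds for this test φ.
Moreover u is smooth here and v(x) = u'(x) = -6*x**2 + 4*x - 1 pointwise, so the identity holds for every test function. Hence v is the weak derivative of u.


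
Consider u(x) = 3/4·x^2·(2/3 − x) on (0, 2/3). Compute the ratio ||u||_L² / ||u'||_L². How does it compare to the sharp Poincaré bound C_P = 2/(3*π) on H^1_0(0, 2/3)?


||u||_L² / ||u'||_L² = sqrt(14)/21 < C_P = 2/(3*π).

u(x) = 3/4·x^2·(2/3 − x), so u'(x) = x*(4 - 9*x)/4.
u(x) = 3/4·x^2·(2/3 − x) vanishes at x = 0 and x = 2/3, so u ∈ H^1_0(0, 2/3). Differentiate via the product rule and integrate the resulting polynomials term by term.
  ∫_0^2/3 u² dx = ∫_0^2/3 (9*x^6/16 - 3*x^5/4 + x^4/4) dx. Term by term:
    ∫_0^2/3 9*x^6/16 dx = 8/1701;  ∫_0^2/3 -3*x^5/4 dx = -8/729;  ∫_0^2/3 x^4/4 dx = 8/1215.
  Sum: 8/1701 − 8/729 + 8/1215 = 8/25515.
  ∫_0^2/3 (u')² dx = ∫_0^2/3 (81*x^4/16 - 9*x^3/2 + x^2) dx. Term by term:
    ∫_0^2/3 81*x^4/16 dx = 2/15;  ∫_0^2/3 -9*x^3/2 dx = -2/9;  ∫_0^2/3 x^2 dx = 8/81.
  Sum: 2/15 − 2/9 + 8/81 = 4/405.
∫_0^2/3 u² dx = 8/25515, so ||u||_L² = 2*sqrt(70)/945.
∫_0^2/3 (u')² dx = 4/405, so ||u'||_L² = 2*sqrt(5)/45.
Ratio ||u||_L² / ||u'||_L² = sqrt(14)/21.
Sharp Poincaré constant on H^1_0(0, 2/3) is C_P = L/π = 2/(3*π), achieved by sin(3*π/2·x).
A polynomial bump cannot attain the sharp Poincaré constant (only the first sine eigenfunction does), so the ratio is strictly less than C_P, consistent with ||u||_L² ≤ C_P ||u'||_L².


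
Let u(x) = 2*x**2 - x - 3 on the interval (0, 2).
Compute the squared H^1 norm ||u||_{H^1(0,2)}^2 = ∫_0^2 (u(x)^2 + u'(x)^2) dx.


||u||_{H^1}^2 = 584/15

The H^1 norm (squared) on an interval (0, L) is
  ||u||_{H^1}^2 = ∫_0^L u(x)^2 dx + ∫_0^L u'(x)^2 dx.
Compute u'(x) = 4*x - 1.
Then u(x)^2 = 4*x**4 - 4*x**3 - 11*x**2 + 6*x + 9 and u'(x)^2 = 16*x**2 - 8*x + 1.
Integrate each monomial from 0 to 2 using ∫_0^2 c·x^n dx = c·2^(n+1)/(n+1):
  ∫_0^2 u(x)^2 dx = ∫_0^2 (4*x^4 - 4*x^3 - 11*x^2 + 6*x + 9) dx. Term by term:
    ∫_0^2 4*x^4 dx = 128/5;  ∫_0^2 -4*x^3 dx = -16;  ∫_0^2 -11*x^2 dx = -88/3;
    ∫_0^2 6*x dx = 12;  ∫_0^2 9 dx = 18.
  Sum: 128/5 − 16 − 88/3 + 12 + 18 = 154/15.
  ∫_0^2 u'(x)^2 dx = ∫_0^2 (16*x^2 - 8*x + 1) dx. Term by term:
    ∫_0^2 16*x^2 dx = 128/3;  ∫_0^2 -8*x dx = -16;  ∫_0^2 1 dx = 2.
  Sum: 128/3 − 16 + 2 = 86/3.
Adding: ||u||_{H^1}^2 = 154/15 + 86/3 = 584/15.


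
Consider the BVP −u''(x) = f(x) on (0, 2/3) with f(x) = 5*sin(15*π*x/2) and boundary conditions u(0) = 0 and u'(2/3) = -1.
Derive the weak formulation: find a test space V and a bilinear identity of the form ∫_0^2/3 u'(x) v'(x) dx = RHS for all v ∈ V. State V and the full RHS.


V = {v ∈ H^1(0, 2/3) : v(0) = 0} (test functions vanish at x = 0 where u is specified); weak form: ∫_0^2/3 u'v' dx = ∫_0^2/3 (5*sin(15*π*x/2)) v dx − v(2/3) for all v ∈ V.

Multiply both sides by a test function v and integrate from 0 to 2/3:
  ∫_0^2/3 −u''(x) v(x) dx = ∫_0^2/3 f(x) v(x) dx.
Integrate the LHS by parts once:
  ∫_0^2/3 −u'' v dx = −[u'(x) v(x)]_0^2/3 + ∫_0^2/3 u'(x) v'(x) dx.
Thus ∫_0^2/3 u'(x) v'(x) dx = ∫_0^2/3 f(x) v(x) dx + [u'(x) v(x)]_0^2/3.
Choose V so that boundary terms are either known or forced to vanish.
Mixed BC: u(0) = 0 (Dirichlet) and u'(2/3) = -1 (Neumann). Define V = {v ∈ H^1(0, 2/3) : v(0) = 0}. Then [u' v]_0^2/3 = u'(2/3)·v(2/3) − u'(0)·0 = − v(2/3).
Weak formulation: find u (satisfying any essential BC) such that ∫_0^2/3 u'(x) v'(x) dx = ∫_0^2/3 f v dx − v(2/3) for all v ∈ V (Dirichlet at 0 absorbed into V; Neumann datum at x = 2/3 contributes the boundary term).
Substituting f(x) = 5*sin(15*π*x/2), the right-hand side is ∫_0^2/3 (5*sin(15*π*x/2)) v dx − v(2/3).


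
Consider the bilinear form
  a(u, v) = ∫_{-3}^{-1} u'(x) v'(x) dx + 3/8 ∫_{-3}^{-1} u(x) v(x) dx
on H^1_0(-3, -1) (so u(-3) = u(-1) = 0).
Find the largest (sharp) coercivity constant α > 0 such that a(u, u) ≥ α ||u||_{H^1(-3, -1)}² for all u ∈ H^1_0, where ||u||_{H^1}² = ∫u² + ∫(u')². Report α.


α = (3/2 + π^2)/(4 + π^2)

Coercivity of a(·,·) on H^1_0(-3, -1) means a(u, u) ≥ α ||u||_{H^1}² for every u ∈ H^1_0.
The interval has length L = 2, and Poincaré/coercivity depend only on L. Here a(u, u) = ∫(u')² + (3/8)·∫u².
Here 0 < c = 3/8 < 1. The condition a(u,u) ≥ α||u||_{H^1}² reads (1−α)∫(u')² ≥ (α−c)∫u². Any admissible α is ≤ 1 (rapidly oscillating u have ∫u²/∫(u')² → 0), and α = 1 would force 0 ≥ (1−c)∫u², impossible since c < 1; so 1−α > 0. By the sharp Poincaré inequality on H^1_0 of an interval of length L, ∫(u')² ≥ (π/L)²∫u² with equality for the first sine mode sin(π(x−x₀)/L) (x₀ the left endpoint), so the inequality holds for all u iff (1−α)(π/L)² ≥ α − c, i.e. α ≤ ((π/L)² + c)/((π/L)² + 1) = (1 + c(L/π)²)/(1 + (L/π)²). With (π/L)² = π^2/4 and c = 3/8, the largest admissible constant is α = ((π/L)² + c)/((π/L)² + 1).
Simplifying, α = (3/2 + π^2)/(4 + π^2).


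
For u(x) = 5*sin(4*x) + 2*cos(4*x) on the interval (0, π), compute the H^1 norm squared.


||u||_{H^1(0,π)}^2 = 493*π/2

u'(x) = -8*sin(4*x) + 20*cos(4*x).
Expand u² and (u')² and integrate term by term on (0, π), using: for integers n ≥ 1, ∫_0^π sin²(nx) dx = ∫_0^π cos²(nx) dx = π/2; for n ≠ n', ∫_0^π sin(nx)sin(n'x) dx = ∫_0^π cos(nx)cos(n'x) dx = 0; and by product-to-sum, ∫_0^π sin(nx)cos(n'x) dx = ½∫_0^π [sin((n+n')x) + sin((n−n')x)] dx, which is 0 when n+n' is even and 2n/(n²−n'²) when n+n' is odd (it need not vanish on (0, π)).
  u² squared terms: (2)²·∫cos(4x)² dx = 4·π/2 = 2*π;  (5)²·∫sin(4x)² dx = 25·π/2 = 25*π/2.
  u² cross terms: 2·(2)·(5)·∫cos(4x)·sin(4x) dx = 20·(0) = 0.
  So ∫_0^π u² dx = 2*π + 25*π/2 + 0 = 29*π/2.
  (u')² squared terms: (-8)²·∫sin(4x)² dx = 64·π/2 = 32*π;  (20)²·∫cos(4x)² dx = 400·π/2 = 200*π.
  (u')² cross terms: 2·(-8)·(20)·∫sin(4x)·cos(4x) dx = -320·(0) = 0.
  So ∫_0^π (u')² dx = 32*π + 200*π + 0 = 232*π.
||u||_{H^1}^2 = (29*π/2) + (232*π) = 493*π/2.


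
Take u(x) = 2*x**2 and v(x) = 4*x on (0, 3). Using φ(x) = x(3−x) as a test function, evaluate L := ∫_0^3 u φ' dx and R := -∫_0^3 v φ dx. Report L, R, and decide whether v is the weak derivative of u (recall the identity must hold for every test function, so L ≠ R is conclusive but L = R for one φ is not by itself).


LHS = -27, RHS = -27. Yes, v = u' weakly.

u(x) = 2*x**2, classical derivative u'(x) = 4*x.
φ(x) = x(3−x), so φ'(x) = 3 - 2*x.
Note φ(0) = φ(3) = 0, so the boundary term u·φ vanishes.
LHS = ∫_0^3 u(x) φ'(x) dx = ∫_0^3 (-4*x^3 + 6*x^2) dx. Term by term:
  ∫_0^3 -4*x^3 dx = -81;  ∫_0^3 6*x^2 dx = 54.
Sum: -81 + 54 = -27.
So LHS = -27.
∫_0^3 v(x) φ(x) dx = ∫_0^3 (-4*x^3 + 12*x^2) dx. Term by term:
  ∫_0^3 -4*x^3 dx = -81;  ∫_0^3 12*x^2 dx = 108.
Sum: -81 + 108 = 27.
So RHS = -∫_0^3 v(x) φ(x) dx = -27.
LHS = RHS, so the identity holds for this test φ.
Moreover u is smooth here and v(x) = u'(x) = 4*x pointwise, so the identity holds for every test function. Hence v is the weak derivative of u.


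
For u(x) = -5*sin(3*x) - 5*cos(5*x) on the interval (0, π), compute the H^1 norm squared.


||u||_{H^1(0,π)}^2 = 450*π

u'(x) = 25*sin(5*x) - 15*cos(3*x).
Expand u² and (u')² and integrate term by term on (0, π), using: for integers n ≥ 1, ∫_0^π sin²(nx) dx = ∫_0^π cos²(nx) dx = π/2; for n ≠ n', ∫_0^π sin(nx)sin(n'x) dx = ∫_0^π cos(nx)cos(n'x) dx = 0; and by product-to-sum, ∫_0^π sin(nx)cos(n'x) dx = ½∫_0^π [sin((n+n')x) + sin((n−n')x)] dx, which is 0 when n+n' is even and 2n/(n²−n'²) when n+n' is odd (it need not vanish on (0, π)).
  u² squared terms: (-5)²·∫cos(5x)² dx = 25·π/2 = 25*π/2;  (-5)²·∫sin(3x)² dx = 25·π/2 = 25*π/2.
  u² cross terms: 2·(-5)·(-5)·∫cos(5x)·sin(3x) dx = 50·(0) = 0.
  So ∫_0^π u² dx = 25*π/2 + 25*π/2 + 0 = 25*π.
  (u')² squared terms: (-15)²·∫cos(3x)² dx = 225·π/2 = 225*π/2;  (25)²·∫sin(5x)² dx = 625·π/2 = 625*π/2.
  (u')² cross terms: 2·(-15)·(25)·∫cos(3x)·sin(5x) dx = -750·(0) = 0.
  So ∫_0^π (u')² dx = 225*π/2 + 625*π/2 + 0 = 425*π.
||u||_{H^1}^2 = (25*π) + (425*π) = 450*π.


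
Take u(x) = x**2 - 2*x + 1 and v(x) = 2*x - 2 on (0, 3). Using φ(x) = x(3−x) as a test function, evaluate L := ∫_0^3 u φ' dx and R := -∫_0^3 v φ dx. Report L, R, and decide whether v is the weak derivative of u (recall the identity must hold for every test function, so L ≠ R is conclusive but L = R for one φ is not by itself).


LHS = -9/2, RHS = -9/2. Yes, v = u' weakly.

u(x) = x**2 - 2*x + 1, classical derivative u'(x) = 2*x - 2.
φ(x) = x(3−x), so φ'(x) = 3 - 2*x.
Note φ(0) = φ(3) = 0, so the boundary term u·φ vanishes.
LHS = ∫_0^3 u(x) φ'(x) dx = ∫_0^3 (-2*x^3 + 7*x^2 - 8*x + 3) dx. Term by term:
  ∫_0^3 -2*x^3 dx = -81/2;  ∫_0^3 7*x^2 dx = 63;  ∫_0^3 -8*x dx = -36;
  ∫_0^3 3 dx = 9.
Sum: -81/2 + 63 − 36 + 9 = -9/2.
So LHS = -9/2.
∫_0^3 v(x) φ(x) dx = ∫_0^3 (-2*x^3 + 8*x^2 - 6*x) dx. Term by term:
  ∫_0^3 -2*x^3 dx = -81/2;  ∫_0^3 8*x^2 dx = 72;  ∫_0^3 -6*x dx = -27.
Sum: -81/2 + 72 − 27 = 9/2.
So RHS = -∫_0^3 v(x) φ(x) dx = -9/2.
LHS = RHS, so the identity holds for this test φ.
Moreover u is smooth here and v(x) = u'(x) = 2*x - 2 pointwise, so the identity holds for every test function. Hence v is the weak derivative of u.


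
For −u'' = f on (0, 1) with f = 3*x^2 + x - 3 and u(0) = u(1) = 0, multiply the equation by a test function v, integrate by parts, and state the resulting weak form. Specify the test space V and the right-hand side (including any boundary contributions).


V = H^1_0(0, 1) (so v(0) = v(1) = 0); weak form: ∫_0^1 u'v' dx = ∫_0^1 (3*x^2 + x - 3) v dx for all v ∈ V.

Multiply both sides by a test function v and integrate from 0 to 1:
  ∫_0^1 −u''(x) v(x) dx = ∫_0^1 f(x) v(x) dx.
Integrate the LHS by parts once:
  ∫_0^1 −u'' v dx = −[u'(x) v(x)]_0^1 + ∫_0^1 u'(x) v'(x) dx.
Thus ∫_0^1 u'(x) v'(x) dx = ∫_0^1 f(x) v(x) dx + [u'(x) v(x)]_0^1.
Choose V so that boundary terms are either known or forced to vanish.
u is Dirichlet: u(0) = u(1) = 0. Let V = H^1_0(0, 1); then v(0) = v(1) = 0, and [u' v]_0^1 = 0.
Weak formulation: find u (satisfying any essential BC) such that ∫_0^1 u'(x) v'(x) dx = ∫_0^1 f v dx for all v ∈ V.
Substituting f(x) = 3*x^2 + x - 3, the right-hand side is ∫_0^1 (3*x^2 + x - 3) v dx.


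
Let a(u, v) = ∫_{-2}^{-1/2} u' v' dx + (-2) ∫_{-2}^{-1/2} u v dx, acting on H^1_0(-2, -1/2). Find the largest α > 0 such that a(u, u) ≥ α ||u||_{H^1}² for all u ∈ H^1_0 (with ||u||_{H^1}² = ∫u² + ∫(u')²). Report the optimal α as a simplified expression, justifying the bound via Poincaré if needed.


α = 2*(-9 + 2*π^2)/(9 + 4*π^2)

Coercivity of a(·,·) on H^1_0(-2, -1/2) means a(u, u) ≥ α ||u||_{H^1}² for every u ∈ H^1_0.
The interval has length L = 3/2, and Poincaré/coercivity depend only on L. Here a(u, u) = ∫(u')² + (-2)·∫u².
Here c = -2 < 0 with |c| < (π/L)² = 4*π^2/9, so coercivity still holds. The condition a(u,u) ≥ α||u||_{H^1}² reads (1−α)∫(u')² ≥ (α−c)∫u². Any admissible α is ≤ 1 (rapidly oscillating u have ∫u²/∫(u')² → 0), and α = 1 would force 0 ≥ (1−c)∫u², impossible since c < 1; so 1−α > 0. By the sharp Poincaré inequality on H^1_0 of an interval of length L, ∫(u')² ≥ (π/L)²∫u² with equality for the first sine mode sin(π(x−x₀)/L) (x₀ the left endpoint), so the inequality holds for all u iff (1−α)(π/L)² ≥ α − c, i.e. α ≤ ((π/L)² + c)/((π/L)² + 1) = (1 + c(L/π)²)/(1 + (L/π)²). (Direct route, valid since c ≤ 0: Poincaré gives c∫u² ≥ c(L/π)²∫(u')², so a(u,u) ≥ (1 + c(L/π)²)∫(u')², while ||u||_{H^1}² ≤ (1 + (L/π)²)∫(u')²; dividing yields the same α.) With (π/L)² = 4*π^2/9 and c = -2, the largest admissible constant is α = ((π/L)² + c)/((π/L)² + 1).
Simplifying, α = 2*(-9 + 2*π^2)/(9 + 4*π^2).


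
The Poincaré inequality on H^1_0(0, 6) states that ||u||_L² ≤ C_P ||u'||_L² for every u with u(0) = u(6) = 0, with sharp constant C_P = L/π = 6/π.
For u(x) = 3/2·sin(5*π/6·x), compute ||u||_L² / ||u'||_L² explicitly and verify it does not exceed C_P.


||u||_L² / ||u'||_L² = 6/(5*π) < C_P = 6/π.

u(x) = 3/2·sin(5*π/6·x), so u'(x) = 5*π*cos(5*π*x/6)/4.
Writing u(x) = A·sin(kπx/L) with A = 3/2 and k = 5, use ∫_0^L sin²(kπx/L) dx = L/2 and ∫_0^L cos²(kπx/L) dx = L/2.
u² = 9/4·sin²(5*π/6·x) and (u')² = 25*π^2/16·cos²(5*π/6·x), and each of sin², cos² integrates to L/2 = 3 over (0, 6).
∫_0^6 u² dx = 27/4, so ||u||_L² = 3*sqrt(3)/2.
∫_0^6 (u')² dx = 75*π^2/16, so ||u'||_L² = 5*sqrt(3)*π/4.
Ratio ||u||_L² / ||u'||_L² = 6/(5*π).
Sharp Poincaré constant on H^1_0(0, 6) is C_P = L/π = 6/π, achieved by sin(π/6·x).
This is the k = 5 harmonic; the ratio L/(kπ) is strictly less than C_P = L/π, consistent with the sharp inequality ||u||_L² ≤ C_P ||u'||_L².


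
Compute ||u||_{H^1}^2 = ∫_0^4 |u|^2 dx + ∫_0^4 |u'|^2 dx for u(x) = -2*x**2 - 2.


||u||_{H^1}^2 = 6736/5

The H^1 norm (squared) on an interval (0, L) is
  ||u||_{H^1}^2 = ∫_0^L u(x)^2 dx + ∫_0^L u'(x)^2 dx.
Compute u'(x) = -4*x.
Then u(x)^2 = 4*x**4 + 8*x**2 + 4 and u'(x)^2 = 16*x**2.
Integrate each monomial from 0 to 4 using ∫_0^4 c·x^n dx = c·4^(n+1)/(n+1):
  ∫_0^4 u(x)^2 dx = ∫_0^4 (4*x^4 + 8*x^2 + 4) dx. Term by term:
    ∫_0^4 4*x^4 dx = 4096/5;  ∫_0^4 8*x^2 dx = 512/3;  ∫_0^4 4 dx = 16.
  Sum: 4096/5 + 512/3 + 16 = 15088/15.
  ∫_0^4 u'(x)^2 dx = ∫_0^4 (16*x^2) dx. Term by term:
    ∫_0^4 16*x^2 dx = 1024/3.
Adding: ||u||_{H^1}^2 = 15088/15 + 1024/3 = 6736/5.


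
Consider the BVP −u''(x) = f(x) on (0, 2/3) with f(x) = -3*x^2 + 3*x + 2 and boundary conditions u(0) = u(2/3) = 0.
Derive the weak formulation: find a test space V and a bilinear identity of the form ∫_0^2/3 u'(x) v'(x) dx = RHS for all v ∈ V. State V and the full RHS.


V = H^1_0(0, 2/3) (so v(0) = v(2/3) = 0); weak form: ∫_0^2/3 u'v' dx = ∫_0^2/3 (-3*x^2 + 3*x + 2) v dx for all v ∈ V.

Multiply both sides by a test function v and integrate from 0 to 2/3:
  ∫_0^2/3 −u''(x) v(x) dx = ∫_0^2/3 f(x) v(x) dx.
Integrate the LHS by parts once:
  ∫_0^2/3 −u'' v dx = −[u'(x) v(x)]_0^2/3 + ∫_0^2/3 u'(x) v'(x) dx.
Thus ∫_0^2/3 u'(x) v'(x) dx = ∫_0^2/3 f(x) v(x) dx + [u'(x) v(x)]_0^2/3.
Choose V so that boundary terms are either known or forced to vanish.
u is Dirichlet: u(0) = u(2/3) = 0. Let V = H^1_0(0, 2/3); then v(0) = v(2/3) = 0, and [u' v]_0^2/3 = 0.
Weak formulation: find u (satisfying any essential BC) such that ∫_0^2/3 u'(x) v'(x) dx = ∫_0^2/3 f v dx for all v ∈ V.
Substituting f(x) = -3*x^2 + 3*x + 2, the right-hand side is ∫_0^2/3 (-3*x^2 + 3*x + 2) v dx.


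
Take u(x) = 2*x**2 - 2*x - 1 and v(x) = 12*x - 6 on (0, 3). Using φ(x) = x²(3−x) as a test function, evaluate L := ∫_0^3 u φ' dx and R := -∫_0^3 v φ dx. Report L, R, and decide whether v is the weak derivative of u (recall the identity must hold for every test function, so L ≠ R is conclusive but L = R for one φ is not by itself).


LHS = -351/10, RHS = -1053/10. No, v is not the weak derivative of u.

u(x) = 2*x**2 - 2*x - 1, classical derivative u'(x) = 4*x - 2.
φ(x) = x²(3−x), so φ'(x) = 3*x*(2 - x).
Note φ(0) = φ(3) = 0, so the boundary term u·φ vanishes.
LHS = ∫_0^3 u(x) φ'(x) dx = ∫_0^3 (-6*x^4 + 18*x^3 - 9*x^2 - 6*x) dx. Term by term:
  ∫_0^3 -6*x^4 dx = -1458/5;  ∫_0^3 18*x^3 dx = 729/2;  ∫_0^3 -9*x^2 dx = -81;
  ∫_0^3 -6*x dx = -27.
Sum: -1458/5 + 729/2 − 81 − 27 = -351/10.
So LHS = -351/10.
∫_0^3 v(x) φ(x) dx = ∫_0^3 (-12*x^4 + 42*x^3 - 18*x^2) dx. Term by term:
  ∫_0^3 -12*x^4 dx = -2916/5;  ∫_0^3 42*x^3 dx = 1701/2;  ∫_0^3 -18*x^2 dx = -162.
Sum: -2916/5 + 1701/2 − 162 = 1053/10.
So RHS = -∫_0^3 v(x) φ(x) dx = -1053/10.
LHS − RHS = 351/5 ≠ 0, so the identity fails.
(For a valid weak derivative the identity must hold for EVERY test function, in particular this one. The failure shows v is NOT the weak derivative of u.)
Correct weak derivative would be u'(x) = 4*x - 2.


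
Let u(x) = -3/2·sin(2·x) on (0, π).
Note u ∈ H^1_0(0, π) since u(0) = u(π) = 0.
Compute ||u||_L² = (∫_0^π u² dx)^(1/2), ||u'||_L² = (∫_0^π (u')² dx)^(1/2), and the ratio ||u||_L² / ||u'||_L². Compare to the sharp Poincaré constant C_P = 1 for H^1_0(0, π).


||u||_L² / ||u'||_L² = 1/2 < C_P = 1.

u(x) = -3/2·sin(2·x), so u'(x) = -3*cos(2*x).
Writing u(x) = A·sin(kπx/L) with A = -3/2 and k = 2, use ∫_0^L sin²(kπx/L) dx = L/2 and ∫_0^L cos²(kπx/L) dx = L/2.
u² = 9/4·sin²(2·x) and (u')² = 9·cos²(2·x), and each of sin², cos² integrates to L/2 = π/2 over (0, π).
∫_0^π u² dx = 9*π/8, so ||u||_L² = 3*sqrt(2)*sqrt(π)/4.
∫_0^π (u')² dx = 9*π/2, so ||u'||_L² = 3*sqrt(2)*sqrt(π)/2.
Ratio ||u||_L² / ||u'||_L² = 1/2.
Sharp Poincaré constant on H^1_0(0, π) is C_P = L/π = 1, achieved by sin(x).
This is the k = 2 harmonic; the ratio L/(kπ) is strictly less than C_P = L/π, consistent with the sharp inequality ||u||_L² ≤ C_P ||u'||_L².


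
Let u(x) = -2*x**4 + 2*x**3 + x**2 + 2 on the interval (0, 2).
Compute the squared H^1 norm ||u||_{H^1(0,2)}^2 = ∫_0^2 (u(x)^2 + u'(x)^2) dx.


||u||_{H^1}^2 = 94072/315

The H^1 norm (squared) on an interval (0, L) is
  ||u||_{H^1}^2 = ∫_0^L u(x)^2 dx + ∫_0^L u'(x)^2 dx.
Compute u'(x) = -8*x**3 + 6*x**2 + 2*x.
Then u(x)^2 = 4*x**8 - 8*x**7 + 4*x**5 - 7*x**4 + 8*x**3 + 4*x**2 + 4 and u'(x)^2 = 64*x**6 - 96*x**5 + 4*x**4 + 24*x**3 + 4*x**2.
Integrate each monomial from 0 to 2 using ∫_0^2 c·x^n dx = c·2^(n+1)/(n+1):
  ∫_0^2 u(x)^2 dx = ∫_0^2 (4*x^8 - 8*x^7 + 4*x^5 - 7*x^4 + 8*x^3 + 4*x^2 + 4) dx. Term by term:
    ∫_0^2 4*x^8 dx = 2048/9;  ∫_0^2 -8*x^7 dx = -256;  ∫_0^2 4*x^5 dx = 128/3;
    ∫_0^2 -7*x^4 dx = -224/5;  ∫_0^2 8*x^3 dx = 32;  ∫_0^2 4*x^2 dx = 32/3;
    ∫_0^2 4 dx = 8.
  Sum: 2048/9 − 256 + 128/3 − 224/5 + 32 + 32/3 + 8 = 904/45.
  ∫_0^2 u'(x)^2 dx = ∫_0^2 (64*x^6 - 96*x^5 + 4*x^4 + 24*x^3 + 4*x^2) dx. Term by term:
    ∫_0^2 64*x^6 dx = 8192/7;  ∫_0^2 -96*x^5 dx = -1024;  ∫_0^2 4*x^4 dx = 128/5;
    ∫_0^2 24*x^3 dx = 96;  ∫_0^2 4*x^2 dx = 32/3.
  Sum: 8192/7 − 1024 + 128/5 + 96 + 32/3 = 29248/105.
Adding: ||u||_{H^1}^2 = 904/45 + 29248/105 = 94072/315.


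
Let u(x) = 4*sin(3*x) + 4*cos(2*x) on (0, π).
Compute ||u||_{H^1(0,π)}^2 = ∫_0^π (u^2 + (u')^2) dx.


||u||_{H^1(0,π)}^2 = 192 + 120*π

u'(x) = -8*sin(2*x) + 12*cos(3*x).
Expand u² and (u')² and integrate term by term on (0, π), using: for integers n ≥ 1, ∫_0^π sin²(nx) dx = ∫_0^π cos²(nx) dx = π/2; for n ≠ n', ∫_0^π sin(nx)sin(n'x) dx = ∫_0^π cos(nx)cos(n'x) dx = 0; and by product-to-sum, ∫_0^π sin(nx)cos(n'x) dx = ½∫_0^π [sin((n+n')x) + sin((n−n')x)] dx, which is 0 when n+n' is even and 2n/(n²−n'²) when n+n' is odd (it need not vanish on (0, π)).
  u² squared terms: (4)²·∫cos(2x)² dx = 16·π/2 = 8*π;  (4)²·∫sin(3x)² dx = 16·π/2 = 8*π.
  u² cross terms: 2·(4)·(4)·∫cos(2x)·sin(3x) dx = 32·(6/5) = 192/5.
  So ∫_0^π u² dx = 8*π + 8*π + 192/5 = 192/5 + 16*π.
  (u')² squared terms: (-8)²·∫sin(2x)² dx = 64·π/2 = 32*π;  (12)²·∫cos(3x)² dx = 144·π/2 = 72*π.
  (u')² cross terms: 2·(-8)·(12)·∫sin(2x)·cos(3x) dx = -192·(-4/5) = 768/5.
  So ∫_0^π (u')² dx = 32*π + 72*π + 768/5 = 768/5 + 104*π.
||u||_{H^1}^2 = (192/5 + 16*π) + (768/5 + 104*π) = 192 + 120*π.


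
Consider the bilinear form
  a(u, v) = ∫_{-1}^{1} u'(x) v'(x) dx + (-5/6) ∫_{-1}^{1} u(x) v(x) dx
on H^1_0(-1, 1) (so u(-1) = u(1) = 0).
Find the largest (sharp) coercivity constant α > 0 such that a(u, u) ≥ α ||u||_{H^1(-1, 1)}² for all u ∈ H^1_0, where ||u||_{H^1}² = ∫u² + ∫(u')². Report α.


α = (-10/3 + π^2)/(4 + π^2)

Coercivity of a(·,·) on H^1_0(-1, 1) means a(u, u) ≥ α ||u||_{H^1}² for every u ∈ H^1_0.
The interval has length L = 2, and Poincaré/coercivity depend only on L. Here a(u, u) = ∫(u')² + (-5/6)·∫u².
Here c = -5/6 < 0 with |c| < (π/L)² = π^2/4, so coercivity still holds. The condition a(u,u) ≥ α||u||_{H^1}² reads (1−α)∫(u')² ≥ (α−c)∫u². Any admissible α is ≤ 1 (rapidly oscillating u have ∫u²/∫(u')² → 0), and α = 1 would force 0 ≥ (1−c)∫u², impossible since c < 1; so 1−α > 0. By the sharp Poincaré inequality on H^1_0 of an interval of length L, ∫(u')² ≥ (π/L)²∫u² with equality for the first sine mode sin(π(x−x₀)/L) (x₀ the left endpoint), so the inequality holds for all u iff (1−α)(π/L)² ≥ α − c, i.e. α ≤ ((π/L)² + c)/((π/L)² + 1) = (1 + c(L/π)²)/(1 + (L/π)²). (Direct route, valid since c ≤ 0: Poincaré gives c∫u² ≥ c(L/π)²∫(u')², so a(u,u) ≥ (1 + c(L/π)²)∫(u')², while ||u||_{H^1}² ≤ (1 + (L/π)²)∫(u')²; dividing yields the same α.) With (π/L)² = π^2/4 and c = -5/6, the largest admissible constant is α = ((π/L)² + c)/((π/L)² + 1).
Simplifying, α = (-10/3 + π^2)/(4 + π^2).


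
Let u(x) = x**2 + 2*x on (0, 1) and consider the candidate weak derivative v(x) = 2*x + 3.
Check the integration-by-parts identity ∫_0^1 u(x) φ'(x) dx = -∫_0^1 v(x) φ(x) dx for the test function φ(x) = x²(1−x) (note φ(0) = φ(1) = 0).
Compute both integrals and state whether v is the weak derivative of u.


LHS = -4/15, RHS = -7/20. No, v is not the weak derivative of u.

u(x) = x**2 + 2*x, classical derivative u'(x) = 2*x + 2.
φ(x) = x²(1−x), so φ'(x) = x*(2 - 3*x).
Note φ(0) = φ(1) = 0, so the boundary term u·φ vanishes.
LHS = ∫_0^1 u(x) φ'(x) dx = ∫_0^1 (-3*x^4 - 4*x^3 + 4*x^2) dx. Term by term:
  ∫_0^1 -3*x^4 dx = -3/5;  ∫_0^1 -4*x^3 dx = -1;  ∫_0^1 4*x^2 dx = 4/3.
Sum: -3/5 − 1 + 4/3 = -4/15.
So LHS = -4/15.
∫_0^1 v(x) φ(x) dx = ∫_0^1 (-2*x^4 - x^3 + 3*x^2) dx. Term by term:
  ∫_0^1 -2*x^4 dx = -2/5;  ∫_0^1 -x^3 dx = -1/4;  ∫_0^1 3*x^2 dx = 1.
Sum: -2/5 − 1/4 + 1 = 7/20.
So RHS = -∫_0^1 v(x) φ(x) dx = -7/20.
LHS − RHS = 1/12 ≠ 0, so the identity fails.
(For a valid weak derivative the identity must hold for EVERY test function, in particular this one. The failure shows v is NOT the weak derivative of u.)
Correct weak derivative would be u'(x) = 2*x + 2.


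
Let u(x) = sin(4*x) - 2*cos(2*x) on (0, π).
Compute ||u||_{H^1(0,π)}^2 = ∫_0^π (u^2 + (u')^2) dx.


||u||_{H^1(0,π)}^2 = 37*π/2

u'(x) = 4*sin(2*x) + 4*cos(4*x).
Expand u² and (u')² and integrate term by term on (0, π), using: for integers n ≥ 1, ∫_0^π sin²(nx) dx = ∫_0^π cos²(nx) dx = π/2; for n ≠ n', ∫_0^π sin(nx)sin(n'x) dx = ∫_0^π cos(nx)cos(n'x) dx = 0; and by product-to-sum, ∫_0^π sin(nx)cos(n'x) dx = ½∫_0^π [sin((n+n')x) + sin((n−n')x)] dx, which is 0 when n+n' is even and 2n/(n²−n'²) when n+n' is odd (it need not vanish on (0, π)).
  u² squared terms: (-2)²·∫cos(2x)² dx = 4·π/2 = 2*π;  (1)²·∫sin(4x)² dx = 1·π/2 = π/2.
  u² cross terms: 2·(-2)·(1)·∫cos(2x)·sin(4x) dx = -4·(0) = 0.
  So ∫_0^π u² dx = 2*π + π/2 + 0 = 5*π/2.
  (u')² squared terms: (4)²·∫cos(4x)² dx = 16·π/2 = 8*π;  (4)²·∫sin(2x)² dx = 16·π/2 = 8*π.
  (u')² cross terms: 2·(4)·(4)·∫cos(4x)·sin(2x) dx = 32·(0) = 0.
  So ∫_0^π (u')² dx = 8*π + 8*π + 0 = 16*π.
||u||_{H^1}^2 = (5*π/2) + (16*π) = 37*π/2.


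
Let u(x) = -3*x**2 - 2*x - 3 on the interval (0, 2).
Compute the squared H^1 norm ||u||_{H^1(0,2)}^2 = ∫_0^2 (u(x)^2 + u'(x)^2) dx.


||u||_{H^1}^2 = 5374/15

The H^1 norm (squared) on an interval (0, L) is
  ||u||_{H^1}^2 = ∫_0^L u(x)^2 dx + ∫_0^L u'(x)^2 dx.
Compute u'(x) = -6*x - 2.
Then u(x)^2 = 9*x**4 + 12*x**3 + 22*x**2 + 12*x + 9 and u'(x)^2 = 36*x**2 + 24*x + 4.
Integrate each monomial from 0 to 2 using ∫_0^2 c·x^n dx = c·2^(n+1)/(n+1):
  ∫_0^2 u(x)^2 dx = ∫_0^2 (9*x^4 + 12*x^3 + 22*x^2 + 12*x + 9) dx. Term by term:
    ∫_0^2 9*x^4 dx = 288/5;  ∫_0^2 12*x^3 dx = 48;  ∫_0^2 22*x^2 dx = 176/3;
    ∫_0^2 12*x dx = 24;  ∫_0^2 9 dx = 18.
  Sum: 288/5 + 48 + 176/3 + 24 + 18 = 3094/15.
  ∫_0^2 u'(x)^2 dx = ∫_0^2 (36*x^2 + 24*x + 4) dx. Term by term:
    ∫_0^2 36*x^2 dx = 96;  ∫_0^2 24*x dx = 48;  ∫_0^2 4 dx = 8.
  Sum: 96 + 48 + 8 = 152.
Adding: ||u||_{H^1}^2 = 3094/15 + 152 = 5374/15.


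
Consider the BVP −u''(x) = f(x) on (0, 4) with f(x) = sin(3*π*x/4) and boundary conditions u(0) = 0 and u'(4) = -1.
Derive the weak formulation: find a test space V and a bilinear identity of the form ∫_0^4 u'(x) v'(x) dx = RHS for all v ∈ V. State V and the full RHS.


V = {v ∈ H^1(0, 4) : v(0) = 0} (test functions vanish at x = 0 where u is specified); weak form: ∫_0^4 u'v' dx = ∫_0^4 (sin(3*π*x/4)) v dx − v(4) for all v ∈ V.

Multiply both sides by a test function v and integrate from 0 to 4:
  ∫_0^4 −u''(x) v(x) dx = ∫_0^4 f(x) v(x) dx.
Integrate the LHS by parts once:
  ∫_0^4 −u'' v dx = −[u'(x) v(x)]_0^4 + ∫_0^4 u'(x) v'(x) dx.
Thus ∫_0^4 u'(x) v'(x) dx = ∫_0^4 f(x) v(x) dx + [u'(x) v(x)]_0^4.
Choose V so that boundary terms are either known or forced to vanish.
Mixed BC: u(0) = 0 (Dirichlet) and u'(4) = -1 (Neumann). Define V = {v ∈ H^1(0, 4) : v(0) = 0}. Then [u' v]_0^4 = u'(4)·v(4) − u'(0)·0 = − v(4).
Weak formulation: find u (satisfying any essential BC) such that ∫_0^4 u'(x) v'(x) dx = ∫_0^4 f v dx − v(4) for all v ∈ V (Dirichlet at 0 absorbed into V; Neumann datum at x = 4 contributes the boundary term).
Substituting f(x) = sin(3*π*x/4), the right-hand side is ∫_0^4 (sin(3*π*x/4)) v dx − v(4).


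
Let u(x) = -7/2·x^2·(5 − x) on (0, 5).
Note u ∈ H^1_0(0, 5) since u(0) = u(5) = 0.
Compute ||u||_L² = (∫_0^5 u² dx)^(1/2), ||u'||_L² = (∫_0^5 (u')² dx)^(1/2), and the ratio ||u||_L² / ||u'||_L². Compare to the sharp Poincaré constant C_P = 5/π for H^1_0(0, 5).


||u||_L² / ||u'||_L² = 5*sqrt(14)/14 < C_P = 5/π.

u(x) = -7/2·x^2·(5 − x), so u'(x) = 7*x*(3*x - 10)/2.
u(x) = -7/2·x^2·(5 − x) vanishes at x = 0 and x = 5, so u ∈ H^1_0(0, 5). Differentiate via the product rule and integrate the resulting polynomials term by term.
  ∫_0^5 u² dx = ∫_0^5 (49*x^6/4 - 245*x^5/2 + 1225*x^4/4) dx. Term by term:
    ∫_0^5 49*x^6/4 dx = 546875/4;  ∫_0^5 -245*x^5/2 dx = -3828125/12;  ∫_0^5 1225*x^4/4 dx = 765625/4.
  Sum: 546875/4 − 3828125/12 + 765625/4 = 109375/12.
  ∫_0^5 (u')² dx = ∫_0^5 (441*x^4/4 - 735*x^3 + 1225*x^2) dx. Term by term:
    ∫_0^5 441*x^4/4 dx = 275625/4;  ∫_0^5 -735*x^3 dx = -459375/4;  ∫_0^5 1225*x^2 dx = 153125/3.
  Sum: 275625/4 − 459375/4 + 153125/3 = 30625/6.
∫_0^5 u² dx = 109375/12, so ||u||_L² = 125*sqrt(21)/6.
∫_0^5 (u')² dx = 30625/6, so ||u'||_L² = 175*sqrt(6)/6.
Ratio ||u||_L² / ||u'||_L² = 5*sqrt(14)/14.
Sharp Poincaré constant on H^1_0(0, 5) is C_P = L/π = 5/π, achieved by sin(π/5·x).
A polynomial bump cannot attain the sharp Poincaré constant (only the first sine eigenfunction does), so the ratio is strictly less than C_P, consistent with ||u||_L² ≤ C_P ||u'||_L².


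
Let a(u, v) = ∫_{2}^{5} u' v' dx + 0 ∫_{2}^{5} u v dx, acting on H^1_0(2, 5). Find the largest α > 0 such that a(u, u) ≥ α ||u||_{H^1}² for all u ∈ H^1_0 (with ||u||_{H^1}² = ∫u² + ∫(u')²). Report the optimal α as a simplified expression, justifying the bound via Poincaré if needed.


α = π^2/(9 + π^2)

Coercivity of a(·,·) on H^1_0(2, 5) means a(u, u) ≥ α ||u||_{H^1}² for every u ∈ H^1_0.
The interval has length L = 3, and Poincaré/coercivity depend only on L. Here a(u, u) = ∫(u')² + (0)·∫u².
Here c = 0, so a(u,u) = ∫(u')² alone. The condition a(u,u) ≥ α||u||_{H^1}² reads (1−α)∫(u')² ≥ (α−c)∫u². Any admissible α is ≤ 1 (rapidly oscillating u have ∫u²/∫(u')² → 0), and α = 1 would force 0 ≥ (1−c)∫u², impossible since c < 1; so 1−α > 0. By the sharp Poincaré inequality on H^1_0 of an interval of length L, ∫(u')² ≥ (π/L)²∫u² with equality for the first sine mode sin(π(x−x₀)/L) (x₀ the left endpoint), so the inequality holds for all u iff (1−α)(π/L)² ≥ α − c, i.e. α ≤ ((π/L)² + c)/((π/L)² + 1) = (1 + c(L/π)²)/(1 + (L/π)²). (Direct route, valid since c ≤ 0: Poincaré gives c∫u² ≥ c(L/π)²∫(u')², so a(u,u) ≥ (1 + c(L/π)²)∫(u')², while ||u||_{H^1}² ≤ (1 + (L/π)²)∫(u')²; dividing yields the same α.) With (π/L)² = π^2/9 and c = 0, the largest admissible constant is α = ((π/L)² + c)/((π/L)² + 1).
Simplifying, α = π^2/(9 + π^2).
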